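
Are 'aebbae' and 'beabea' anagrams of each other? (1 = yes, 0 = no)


Sort characters of 'aebbae': 'aabbee'
Sort characters of 'beabea': 'aabbee'
Sorted forms match -> they ARE anagrams
Result: 1

1


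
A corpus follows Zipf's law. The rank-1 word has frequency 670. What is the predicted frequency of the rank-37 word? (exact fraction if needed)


Zipf's law: freq(rank) = f1 / rank
f1 = 670, rank = 37
freq = 670 / 37
GCD(670, 37) = 1
Simplified: 670/37

670/37


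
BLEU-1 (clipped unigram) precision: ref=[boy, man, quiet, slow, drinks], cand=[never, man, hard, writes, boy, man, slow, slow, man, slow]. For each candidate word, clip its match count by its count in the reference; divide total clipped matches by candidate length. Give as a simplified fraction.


Reference word counts: {'boy': 1, 'drinks': 1, 'man': 1, 'quiet': 1, 'slow': 1}
Checking each candidate word (with clipping):
  'never' -> not in reference -> no match (matches: 0)
  'man' -> in reference (ref count 1, used 1/1) -> match (matches: 1)
  'hard' -> not in reference -> no match (matches: 1)
  'writes' -> not in reference -> no match (matches: 1)
  'boy' -> in reference (ref count 1, used 1/1) -> match (matches: 2)
  'man' -> ref count 1 already used up (1/1) -> clipped, no match (matches: 2)
  'slow' -> in reference (ref count 1, used 1/1) -> match (matches: 3)
  'slow' -> ref count 1 already used up (1/1) -> clipped, no match (matches: 3)
  'man' -> ref count 1 already used up (1/1) -> clipped, no match (matches: 3)
  'slow' -> ref count 1 already used up (1/1) -> clipped, no match (matches: 3)
Clipped matches: 3, Candidate length: 10
Precision = 3/10

3/10


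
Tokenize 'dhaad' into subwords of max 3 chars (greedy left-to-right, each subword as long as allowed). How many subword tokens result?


'dhaad' has 5 characters.
Chunking with max size 3:
  Chunk 1: 'dha' (positions 0-2)
  Chunk 2: 'ad' (positions 3-4)
Total chunks: ceil(5 / 3) = 2

2


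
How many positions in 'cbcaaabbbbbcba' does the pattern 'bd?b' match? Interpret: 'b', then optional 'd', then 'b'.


Pattern: bd?b means 'b', then optional 'd', then 'b'.
Scanning 'cbcaaabbbbbcba' position-by-position:
  Pos 0: window 'cbc' -> no
  Pos 1: window 'bca' -> no
  Pos 2: window 'caa' -> no
  Pos 3: window 'aaa' -> no
  Pos 4: window 'aab' -> no
  Pos 5: window 'abb' -> no
  Pos 6: window 'bbb' -> MATCH
  Pos 7: window 'bbb' -> MATCH
  Pos 8: window 'bbb' -> MATCH
  Pos 9: window 'bbc' -> MATCH
  Pos 10: window 'bcb' -> no
  Pos 11: window 'cba' -> no
  Pos 12: window 'ba' -> no
  Pos 13: window 'a' -> no
Total matches: 4

4


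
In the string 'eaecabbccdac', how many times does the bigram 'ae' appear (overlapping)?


Scanning 'eaecabbccdac' for bigram 'ae':
  Position 0: 'ea' -> no
  Position 1: 'ae' -> MATCH
  Position 2: 'ec' -> no
  Position 3: 'ca' -> no
  Position 4: 'ab' -> no
  Position 5: 'bb' -> no
  Position 6: 'bc' -> no
  Position 7: 'cc' -> no
  Position 8: 'cd' -> no
  Position 9: 'da' -> no
  Position 10: 'ac' -> no
Total matches: 1

1


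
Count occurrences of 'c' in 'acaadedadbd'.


Scanning 'acaadedadbd' for 'c':
  Position 1: 'c' -> MATCH (count: 1)
Total occurrences of 'c': 1

1


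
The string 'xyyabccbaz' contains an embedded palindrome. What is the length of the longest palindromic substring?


Scanning 'xyyabccbaz' for palindromic substrings.
Substring at positions 3-8: 'abccba'.
Check: reverse('abccba') = 'abccba' -> palindrome confirmed.
Neighbouring characters ('y' / 'z') break symmetry, so it cannot extend further.
No longer palindromic substring exists; longest length = 6

6


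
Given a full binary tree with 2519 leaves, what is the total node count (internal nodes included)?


Leaf nodes (terminals): 2519
Internal nodes = n - 1 = 2519 - 1 = 2518
Total = leaves + internal = 2519 + 2518 = 5037

5037


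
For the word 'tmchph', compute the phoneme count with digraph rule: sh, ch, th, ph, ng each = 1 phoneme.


Parsing 'tmchph' greedily, digraphs first:
  't' -> consonant phoneme (phonemes so far: 1)
  'm' -> consonant phoneme (phonemes so far: 2)
  'ch' -> digraph (1 consonant phoneme) (phonemes so far: 3)
  'ph' -> digraph (1 consonant phoneme) (phonemes so far: 4)
Total phonemes: 4

4


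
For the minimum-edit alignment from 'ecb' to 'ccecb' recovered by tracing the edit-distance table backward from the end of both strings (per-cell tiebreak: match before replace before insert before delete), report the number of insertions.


Edit distance = 2. Backtracking from cell (3, 5) with preference match > replace > insert > delete,
then listing the resulting alignment 'ecb' -> 'ccecb' left to right:
  Step 1: insert 'c' [insertion #1]
  Step 2: insert 'c' [insertion #2]
  Step 3: keep 'e'
  Step 4: keep 'c'
  Step 5: keep 'b'
Total insertions: 2

2


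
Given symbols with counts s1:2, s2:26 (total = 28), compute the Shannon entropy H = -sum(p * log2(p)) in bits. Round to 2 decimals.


Computing entropy H = -sum(p_i * log2(p_i)):
  s1: p = 2/28 = 0.0714, -p*log2(p) = 0.2720
  s2: p = 26/28 = 0.9286, -p*log2(p) = 0.0993
H = sum of terms = 0.3713
Rounded to 2 decimals: 0.37

0.37


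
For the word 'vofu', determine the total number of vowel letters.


Scanning each character of 'vofu':
  Position 1: 'v' -> consonant (running count: 0)
  Position 2: 'o' -> vowel (running count: 1)
  Position 3: 'f' -> consonant (running count: 1)
  Position 4: 'u' -> vowel (running count: 2)
Total vowels: 2

2


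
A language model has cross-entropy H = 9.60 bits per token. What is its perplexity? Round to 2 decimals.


Perplexity formula: PP = 2^H
H = 9.60
PP = 2^9.60
Decompose: 2^9.60 = 2^9 * 2^0.60
2^9 = 512, 2^0.60 ~ 1.5157166
PP ~ 512 * 1.5157166 = 776.0468992
Rounded to 2 decimals: 776.05

776.05


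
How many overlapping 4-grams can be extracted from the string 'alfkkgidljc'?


String 'alfkkgidljc' has length L = 11.
Number of overlapping n-grams = L - n + 1
Substituting: 11 - 4 + 1 = 8

8


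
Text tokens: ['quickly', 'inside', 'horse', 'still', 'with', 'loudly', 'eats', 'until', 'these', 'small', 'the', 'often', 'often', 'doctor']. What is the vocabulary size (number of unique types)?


Listing all tokens and tracking unique types:
  Token 1: 'quickly' -> NEW (unique so far: 1)
  Token 2: 'inside' -> NEW (unique so far: 2)
  Token 3: 'horse' -> NEW (unique so far: 3)
  Token 4: 'still' -> NEW (unique so far: 4)
  Token 5: 'with' -> NEW (unique so far: 5)
  Token 6: 'loudly' -> NEW (unique so far: 6)
  Token 7: 'eats' -> NEW (unique so far: 7)
  Token 8: 'until' -> NEW (unique so far: 8)
  Token 9: 'these' -> NEW (unique so far: 9)
  Token 10: 'small' -> NEW (unique so far: 10)
  Token 11: 'the' -> NEW (unique so far: 11)
  Token 12: 'often' -> NEW (unique so far: 12)
  Token 13: 'often' -> duplicate (unique so far: 12)
  Token 14: 'doctor' -> NEW (unique so far: 13)
Unique types: ('doctor', 'eats', 'horse', 'inside', 'loudly', 'often', 'quickly', 'small', 'still', 'the', 'these', 'until', 'with')
Vocabulary size: 13

13


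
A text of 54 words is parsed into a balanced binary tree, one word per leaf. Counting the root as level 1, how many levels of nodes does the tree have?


In a balanced binary tree with n leaves the deepest leaf is ceil(log2(n)) edges below the root,
so counting node levels inclusive of root and leaves gives ceil(log2(n)) + 1 levels.
log2(54) = 5.7549
ceil(5.7549) = 6
levels = 6 + 1 = 7

7


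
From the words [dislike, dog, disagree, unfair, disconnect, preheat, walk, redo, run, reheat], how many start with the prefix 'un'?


Checking each word for prefix 'un':
  'dislike' -> no (count: 0)
  'dog' -> no (count: 0)
  'disagree' -> no (count: 0)
  'unfair' -> YES, starts with 'un' (count: 1)
  'disconnect' -> no (count: 1)
  'preheat' -> no (count: 1)
  'walk' -> no (count: 1)
  'redo' -> no (count: 1)
  'run' -> no (count: 1)
  'reheat' -> no (count: 1)
Total with prefix 'un': 1

1


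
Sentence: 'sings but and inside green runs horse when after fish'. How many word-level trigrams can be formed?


Word trigrams from [10] words:
  Trigram 1: (sings but and)
  Trigram 2: (but and inside)
  Trigram 3: (and inside green)
  Trigram 4: (inside green runs)
  Trigram 5: (green runs horse)
  Trigram 6: (runs horse when)
  Trigram 7: (horse when after)
  Trigram 8: (when after fish)
Total word trigrams: 10 - 2 = 8

8


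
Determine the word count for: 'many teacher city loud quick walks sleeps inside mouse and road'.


Counting words by splitting on spaces:
  Word 1: 'many'
  Word 2: 'teacher'
  Word 3: 'city'
  Word 4: 'loud'
  Word 5: 'quick'
  Word 6: 'walks'
  Word 7: 'sleeps'
  Word 8: 'inside'
  Word 9: 'mouse'
  Word 10: 'and'
  Word 11: 'road'
Total words: 11

11


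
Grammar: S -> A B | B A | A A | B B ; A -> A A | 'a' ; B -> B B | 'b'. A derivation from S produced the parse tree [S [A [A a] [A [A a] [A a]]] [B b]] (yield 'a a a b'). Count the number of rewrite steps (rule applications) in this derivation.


Every bracketed nonterminal node [X ...] in the tree is produced by exactly one rule application.
Reading the tree off as a leftmost derivation:
  Step 1: S  =>  A B   (applied S -> A B)
  Step 2: A B  =>  A A B   (applied A -> A A)
  Step 3: A A B  =>  a A B   (applied A -> a)
  Step 4: a A B  =>  a A A B   (applied A -> A A)
  Step 5: a A A B  =>  a a A B   (applied A -> a)
  Step 6: a a A B  =>  a a a B   (applied A -> a)
  Step 7: a a a B  =>  a a a b   (applied B -> b)
Final yield: a a a b
Total rewrite steps: 7

7


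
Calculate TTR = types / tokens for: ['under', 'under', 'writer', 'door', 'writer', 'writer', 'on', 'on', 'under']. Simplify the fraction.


Tokens: 9
Unique types: ('door', 'on', 'under', 'writer') = 4
TTR = 4/9
Already in lowest terms.

4/9


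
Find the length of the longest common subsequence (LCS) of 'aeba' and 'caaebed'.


DP table for LCS of 'aeba' and 'caaebed':
       c  a  a  e  b  e  d
    0  0  0  0  0  0  0  0
  a 0  0  1  1  1  1  1  1
  e 0  0  1  1  2  2  2  2
  b 0  0  1  1  2  3  3  3
  a 0  0  1  2  2  3  3  3
LCS: 'aeb'
LCS length = 3

3


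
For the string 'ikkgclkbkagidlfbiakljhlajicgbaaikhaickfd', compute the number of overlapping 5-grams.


String 'ikkgclkbkagidlfbiakljhlajicgbaaikhaickfd' has length L = 40.
Number of overlapping n-grams = L - n + 1
Substituting: 40 - 5 + 1 = 36

36


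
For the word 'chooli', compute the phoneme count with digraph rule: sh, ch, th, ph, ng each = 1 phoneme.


Parsing 'chooli' greedily, digraphs first:
  'ch' -> digraph (1 consonant phoneme) (phonemes so far: 1)
  'o' -> vowel phoneme (phonemes so far: 2)
  'o' -> vowel phoneme (phonemes so far: 3)
  'l' -> consonant phoneme (phonemes so far: 4)
  'i' -> vowel phoneme (phonemes so far: 5)
Total phonemes: 5

5


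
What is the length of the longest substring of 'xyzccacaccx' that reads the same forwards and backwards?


Scanning 'xyzccacaccx' for palindromic substrings.
Substring at positions 3-9: 'ccacacc'.
Check: reverse('ccacacc') = 'ccacacc' -> palindrome confirmed.
Neighbouring characters ('z' / 'x') break symmetry, so it cannot extend further.
No longer palindromic substring exists; longest length = 7

7


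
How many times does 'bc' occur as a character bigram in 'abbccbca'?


Scanning 'abbccbca' for bigram 'bc':
  Position 0: 'ab' -> no
  Position 1: 'bb' -> no
  Position 2: 'bc' -> MATCH
  Position 3: 'cc' -> no
  Position 4: 'cb' -> no
  Position 5: 'bc' -> MATCH
  Position 6: 'ca' -> no
Total matches: 2

2


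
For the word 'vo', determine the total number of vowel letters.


Scanning each character of 'vo':
  Position 1: 'v' -> consonant (running count: 0)
  Position 2: 'o' -> vowel (running count: 1)
Total vowels: 1

1


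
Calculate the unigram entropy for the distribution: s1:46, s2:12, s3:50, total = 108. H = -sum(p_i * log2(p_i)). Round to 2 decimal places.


Computing entropy H = -sum(p_i * log2(p_i)):
  s1: p = 46/108 = 0.4259, -p*log2(p) = 0.5245
  s2: p = 12/108 = 0.1111, -p*log2(p) = 0.3522
  s3: p = 50/108 = 0.4630, -p*log2(p) = 0.5144
H = sum of terms = 1.3911
Rounded to 2 decimals: 1.39

1.39


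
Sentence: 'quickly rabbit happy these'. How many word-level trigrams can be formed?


Word trigrams from [4] words:
  Trigram 1: (quickly rabbit happy)
  Trigram 2: (rabbit happy these)
Total word trigrams: 4 - 2 = 2

2


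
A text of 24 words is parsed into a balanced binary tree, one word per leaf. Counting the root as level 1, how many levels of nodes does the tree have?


In a balanced binary tree with n leaves the deepest leaf is ceil(log2(n)) edges below the root,
so counting node levels inclusive of root and leaves gives ceil(log2(n)) + 1 levels.
log2(24) = 4.5850
ceil(4.5850) = 5
levels = 5 + 1 = 6

6


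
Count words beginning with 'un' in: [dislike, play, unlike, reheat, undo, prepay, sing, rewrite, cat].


Checking each word for prefix 'un':
  'dislike' -> no (count: 0)
  'play' -> no (count: 0)
  'unlike' -> YES, starts with 'un' (count: 1)
  'reheat' -> no (count: 1)
  'undo' -> YES, starts with 'un' (count: 2)
  'prepay' -> no (count: 2)
  'sing' -> no (count: 2)
  'rewrite' -> no (count: 2)
  'cat' -> no (count: 2)
Total with prefix 'un': 2

2


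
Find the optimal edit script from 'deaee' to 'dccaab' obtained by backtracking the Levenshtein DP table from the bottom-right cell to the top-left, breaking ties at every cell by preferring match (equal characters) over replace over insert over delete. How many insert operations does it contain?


Edit distance = 4. Backtracking from cell (5, 6) with preference match > replace > insert > delete,
then listing the resulting alignment 'deaee' -> 'dccaab' left to right:
  Step 1: keep 'd'
  Step 2: insert 'c' [insertion #1]
  Step 3: replace e->c
  Step 4: keep 'a'
  Step 5: replace e->a
  Step 6: replace e->b
Total insertions: 1

1


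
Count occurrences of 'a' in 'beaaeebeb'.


Scanning 'beaaeebeb' for 'a':
  Position 2: 'a' -> MATCH (count: 1)
  Position 3: 'a' -> MATCH (count: 2)
Total occurrences of 'a': 2

2


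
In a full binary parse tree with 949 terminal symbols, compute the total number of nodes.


Leaf nodes (terminals): 949
Internal nodes = n - 1 = 949 - 1 = 948
Total = leaves + internal = 949 + 948 = 1897

1897


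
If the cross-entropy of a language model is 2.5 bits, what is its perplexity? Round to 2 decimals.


Perplexity formula: PP = 2^H
H = 2.5
PP = 2^2.5
Decompose: 2^2.5 = 2^2 * 2^0.5 = 2^2 * sqrt(2)
2^2 = 4, sqrt(2) ~ 1.4142136
PP ~ 4 * 1.4142136 = 5.6568544
Rounded to 2 decimals: 5.66

5.66


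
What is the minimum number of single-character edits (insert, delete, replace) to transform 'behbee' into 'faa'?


Building DP table for s1='behbee' (len 6) and s2='faa' (len 3):
       f  a  a
    0  1  2  3
  b 1  1  2  3
  e 2  2  2  3
  h 3  3  3  3
  b 4  4  4  4
  e 5  5  5  5
  e 6  6  6  6
Edit distance = dp[6][3] = 6

6


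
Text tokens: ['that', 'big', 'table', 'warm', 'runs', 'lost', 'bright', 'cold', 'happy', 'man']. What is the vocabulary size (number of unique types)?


Listing all tokens and tracking unique types:
  Token 1: 'that' -> NEW (unique so far: 1)
  Token 2: 'big' -> NEW (unique so far: 2)
  Token 3: 'table' -> NEW (unique so far: 3)
  Token 4: 'warm' -> NEW (unique so far: 4)
  Token 5: 'runs' -> NEW (unique so far: 5)
  Token 6: 'lost' -> NEW (unique so far: 6)
  Token 7: 'bright' -> NEW (unique so far: 7)
  Token 8: 'cold' -> NEW (unique so far: 8)
  Token 9: 'happy' -> NEW (unique so far: 9)
  Token 10: 'man' -> NEW (unique so far: 10)
Unique types: ('big', 'bright', 'cold', 'happy', 'lost', 'man', 'runs', 'table', 'that', 'warm')
Vocabulary size: 10

10


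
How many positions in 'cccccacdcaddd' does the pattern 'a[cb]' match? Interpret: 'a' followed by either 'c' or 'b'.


Pattern: a[cb] means 'a' followed by either 'c' or 'b'.
Scanning 'cccccacdcaddd' position-by-position:
  Pos 0: window 'cc' -> no
  Pos 1: window 'cc' -> no
  Pos 2: window 'cc' -> no
  Pos 3: window 'cc' -> no
  Pos 4: window 'ca' -> no
  Pos 5: window 'ac' -> MATCH
  Pos 6: window 'cd' -> no
  Pos 7: window 'dc' -> no
  Pos 8: window 'ca' -> no
  Pos 9: window 'ad' -> no
  Pos 10: window 'dd' -> no
  Pos 11: window 'dd' -> no
  Pos 12: window 'd' -> no
Total matches: 1

1


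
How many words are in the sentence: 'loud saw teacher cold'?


Counting words by splitting on spaces:
  Word 1: 'loud'
  Word 2: 'saw'
  Word 3: 'teacher'
  Word 4: 'cold'
Total words: 4

4


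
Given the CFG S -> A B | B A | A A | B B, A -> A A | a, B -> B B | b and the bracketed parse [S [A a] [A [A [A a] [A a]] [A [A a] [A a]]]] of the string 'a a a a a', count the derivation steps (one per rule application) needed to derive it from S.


Every bracketed nonterminal node [X ...] in the tree is produced by exactly one rule application.
Reading the tree off as a leftmost derivation:
  Step 1: S  =>  A A   (applied S -> A A)
  Step 2: A A  =>  a A   (applied A -> a)
  Step 3: a A  =>  a A A   (applied A -> A A)
  Step 4: a A A  =>  a A A A   (applied A -> A A)
  Step 5: a A A A  =>  a a A A   (applied A -> a)
  Step 6: a a A A  =>  a a a A   (applied A -> a)
  Step 7: a a a A  =>  a a a A A   (applied A -> A A)
  Step 8: a a a A A  =>  a a a a A   (applied A -> a)
  Step 9: a a a a A  =>  a a a a a   (applied A -> a)
Final yield: a a a a a
Total rewrite steps: 9

9


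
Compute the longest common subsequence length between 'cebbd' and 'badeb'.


DP table for LCS of 'cebbd' and 'badeb':
       b  a  d  e  b
    0  0  0  0  0  0
  c 0  0  0  0  0  0
  e 0  0  0  0  1  1
  b 0  1  1  1  1  2
  b 0  1  1  1  1  2
  d 0  1  1  2  2  2
LCS: 'eb'
LCS length = 2

2


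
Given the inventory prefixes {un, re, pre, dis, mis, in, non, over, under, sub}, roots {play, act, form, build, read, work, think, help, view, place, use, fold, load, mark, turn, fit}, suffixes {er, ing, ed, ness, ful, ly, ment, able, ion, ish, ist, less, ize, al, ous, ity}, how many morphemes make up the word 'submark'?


Segmenting 'submark' against the inventory:
  'sub' -> prefix (morpheme 1)
  'mark' -> root (morpheme 2)
Total morphemes: 2

2


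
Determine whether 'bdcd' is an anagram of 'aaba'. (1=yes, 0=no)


Sort characters of 'bdcd': 'bcdd'
Sort characters of 'aaba': 'aaab'
Sorted forms differ -> they are NOT anagrams
Result: 0

0


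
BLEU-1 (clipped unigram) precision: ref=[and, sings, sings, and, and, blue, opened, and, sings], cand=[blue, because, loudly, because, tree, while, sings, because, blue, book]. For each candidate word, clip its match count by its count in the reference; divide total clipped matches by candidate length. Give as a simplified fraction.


Reference word counts: {'and': 4, 'blue': 1, 'opened': 1, 'sings': 3}
Checking each candidate word (with clipping):
  'blue' -> in reference (ref count 1, used 1/1) -> match (matches: 1)
  'because' -> not in reference -> no match (matches: 1)
  'loudly' -> not in reference -> no match (matches: 1)
  'because' -> not in reference -> no match (matches: 1)
  'tree' -> not in reference -> no match (matches: 1)
  'while' -> not in reference -> no match (matches: 1)
  'sings' -> in reference (ref count 3, used 1/3) -> match (matches: 2)
  'because' -> not in reference -> no match (matches: 2)
  'blue' -> ref count 1 already used up (1/1) -> clipped, no match (matches: 2)
  'book' -> not in reference -> no match (matches: 2)
Clipped matches: 2, Candidate length: 10
Precision = 2/10 = 1/5

1/5


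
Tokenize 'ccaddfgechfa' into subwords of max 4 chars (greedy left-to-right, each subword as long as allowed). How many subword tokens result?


'ccaddfgechfa' has 12 characters.
Chunking with max size 4:
  Chunk 1: 'ccad' (positions 0-3)
  Chunk 2: 'dfge' (positions 4-7)
  Chunk 3: 'chfa' (positions 8-11)
Total chunks: ceil(12 / 4) = 3

3


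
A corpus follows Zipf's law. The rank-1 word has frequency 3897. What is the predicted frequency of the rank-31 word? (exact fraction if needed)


Zipf's law: freq(rank) = f1 / rank
f1 = 3897, rank = 31
freq = 3897 / 31
GCD(3897, 31) = 1
Simplified: 3897/31

3897/31


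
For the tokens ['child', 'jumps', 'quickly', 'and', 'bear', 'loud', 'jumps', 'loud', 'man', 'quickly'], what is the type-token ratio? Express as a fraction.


Tokens: 10
Unique types: ('and', 'bear', 'child', 'jumps', 'loud', 'man', 'quickly') = 7
TTR = 7/10
Already in lowest terms.

7/10


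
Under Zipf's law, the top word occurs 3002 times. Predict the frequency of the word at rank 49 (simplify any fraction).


Zipf's law: freq(rank) = f1 / rank
f1 = 3002, rank = 49
freq = 3002 / 49
GCD(3002, 49) = 1
Simplified: 3002/49

3002/49


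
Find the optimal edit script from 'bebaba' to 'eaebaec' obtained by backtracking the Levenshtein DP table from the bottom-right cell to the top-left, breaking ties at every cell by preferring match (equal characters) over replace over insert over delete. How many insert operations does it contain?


Edit distance = 4. Backtracking from cell (6, 7) with preference match > replace > insert > delete,
then listing the resulting alignment 'bebaba' -> 'eaebaec' left to right:
  Step 1: insert 'e' [insertion #1]
  Step 2: replace b->a
  Step 3: keep 'e'
  Step 4: keep 'b'
  Step 5: keep 'a'
  Step 6: replace b->e
  Step 7: replace a->c
Total insertions: 1

1


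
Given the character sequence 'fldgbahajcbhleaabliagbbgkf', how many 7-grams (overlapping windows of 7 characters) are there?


String 'fldgbahajcbhleaabliagbbgkf' has length L = 26.
Number of overlapping n-grams = L - n + 1
Substituting: 26 - 7 + 1 = 20

20


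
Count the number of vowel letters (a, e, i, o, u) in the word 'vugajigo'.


Scanning each character of 'vugajigo':
  Position 1: 'v' -> consonant (running count: 0)
  Position 2: 'u' -> vowel (running count: 1)
  Position 3: 'g' -> consonant (running count: 1)
  Position 4: 'a' -> vowel (running count: 2)
  Position 5: 'j' -> consonant (running count: 2)
  Position 6: 'i' -> vowel (running count: 3)
  Position 7: 'g' -> consonant (running count: 3)
  Position 8: 'o' -> vowel (running count: 4)
Total vowels: 4

4


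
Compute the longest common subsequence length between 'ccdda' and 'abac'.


DP table for LCS of 'ccdda' and 'abac':
       a  b  a  c
    0  0  0  0  0
  c 0  0  0  0  1
  c 0  0  0  0  1
  d 0  0  0  0  1
  d 0  0  0  0  1
  a 0  1  1  1  1
LCS: 'c'
LCS length = 1

1


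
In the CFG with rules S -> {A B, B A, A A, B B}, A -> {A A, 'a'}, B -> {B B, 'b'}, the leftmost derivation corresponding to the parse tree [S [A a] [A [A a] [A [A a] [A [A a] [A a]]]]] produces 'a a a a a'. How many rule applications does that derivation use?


Every bracketed nonterminal node [X ...] in the tree is produced by exactly one rule application.
Reading the tree off as a leftmost derivation:
  Step 1: S  =>  A A   (applied S -> A A)
  Step 2: A A  =>  a A   (applied A -> a)
  Step 3: a A  =>  a A A   (applied A -> A A)
  Step 4: a A A  =>  a a A   (applied A -> a)
  Step 5: a a A  =>  a a A A   (applied A -> A A)
  Step 6: a a A A  =>  a a a A   (applied A -> a)
  Step 7: a a a A  =>  a a a A A   (applied A -> A A)
  Step 8: a a a A A  =>  a a a a A   (applied A -> a)
  Step 9: a a a a A  =>  a a a a a   (applied A -> a)
Final yield: a a a a a
Total rewrite steps: 9

9


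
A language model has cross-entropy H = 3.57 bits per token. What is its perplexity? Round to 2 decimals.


Perplexity formula: PP = 2^H
H = 3.57
PP = 2^3.57
Decompose: 2^3.57 = 2^3 * 2^0.57
2^3 = 8, 2^0.57 ~ 1.4845236
PP ~ 8 * 1.4845236 = 11.8761888
Rounded to 2 decimals: 11.88

11.88


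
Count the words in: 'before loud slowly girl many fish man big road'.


Counting words by splitting on spaces:
  Word 1: 'before'
  Word 2: 'loud'
  Word 3: 'slowly'
  Word 4: 'girl'
  Word 5: 'many'
  Word 6: 'fish'
  Word 7: 'man'
  Word 8: 'big'
  Word 9: 'road'
Total words: 9

9


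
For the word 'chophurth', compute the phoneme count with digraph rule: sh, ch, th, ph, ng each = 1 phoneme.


Parsing 'chophurth' greedily, digraphs first:
  'ch' -> digraph (1 consonant phoneme) (phonemes so far: 1)
  'o' -> vowel phoneme (phonemes so far: 2)
  'ph' -> digraph (1 consonant phoneme) (phonemes so far: 3)
  'u' -> vowel phoneme (phonemes so far: 4)
  'r' -> consonant phoneme (phonemes so far: 5)
  'th' -> digraph (1 consonant phoneme) (phonemes so far: 6)
Total phonemes: 6

6


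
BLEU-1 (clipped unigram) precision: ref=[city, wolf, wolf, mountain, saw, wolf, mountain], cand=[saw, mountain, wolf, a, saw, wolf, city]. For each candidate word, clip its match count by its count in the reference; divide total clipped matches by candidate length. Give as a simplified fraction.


Reference word counts: {'city': 1, 'mountain': 2, 'saw': 1, 'wolf': 3}
Checking each candidate word (with clipping):
  'saw' -> in reference (ref count 1, used 1/1) -> match (matches: 1)
  'mountain' -> in reference (ref count 2, used 1/2) -> match (matches: 2)
  'wolf' -> in reference (ref count 3, used 1/3) -> match (matches: 3)
  'a' -> not in reference -> no match (matches: 3)
  'saw' -> ref count 1 already used up (1/1) -> clipped, no match (matches: 3)
  'wolf' -> in reference (ref count 3, used 2/3) -> match (matches: 4)
  'city' -> in reference (ref count 1, used 1/1) -> match (matches: 5)
Clipped matches: 5, Candidate length: 7
Precision = 5/7

5/7


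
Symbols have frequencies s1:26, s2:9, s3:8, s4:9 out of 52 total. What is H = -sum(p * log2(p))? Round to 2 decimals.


Computing entropy H = -sum(p_i * log2(p_i)):
  s1: p = 26/52 = 0.5000, -p*log2(p) = 0.5000
  s2: p = 9/52 = 0.1731, -p*log2(p) = 0.4380
  s3: p = 8/52 = 0.1538, -p*log2(p) = 0.4155
  s4: p = 9/52 = 0.1731, -p*log2(p) = 0.4380
H = sum of terms = 1.7915
Rounded to 2 decimals: 1.79

1.79


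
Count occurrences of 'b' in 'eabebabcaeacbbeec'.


Scanning 'eabebabcaeacbbeec' for 'b':
  Position 2: 'b' -> MATCH (count: 1)
  Position 4: 'b' -> MATCH (count: 2)
  Position 6: 'b' -> MATCH (count: 3)
  Position 12: 'b' -> MATCH (count: 4)
  Position 13: 'b' -> MATCH (count: 5)
Total occurrences of 'b': 5

5


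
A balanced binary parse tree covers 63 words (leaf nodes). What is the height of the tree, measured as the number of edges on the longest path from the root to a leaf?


In a balanced binary tree with n leaves the deepest leaf is ceil(log2(n)) edges below the root.
log2(63) = 5.9773
ceil(5.9773) = 6
height (edges) = 6

6


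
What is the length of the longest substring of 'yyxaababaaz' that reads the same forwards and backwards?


Scanning 'yyxaababaaz' for palindromic substrings.
Substring at positions 3-9: 'aababaa'.
Check: reverse('aababaa') = 'aababaa' -> palindrome confirmed.
Neighbouring characters ('x' / 'z') break symmetry, so it cannot extend further.
No longer palindromic substring exists; longest length = 7

7


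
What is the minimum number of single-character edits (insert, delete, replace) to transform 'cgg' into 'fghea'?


Building DP table for s1='cgg' (len 3) and s2='fghea' (len 5):
       f  g  h  e  a
    0  1  2  3  4  5
  c 1  1  2  3  4  5
  g 2  2  1  2  3  4
  g 3  3  2  2  3  4
Edit distance = dp[3][5] = 4

4


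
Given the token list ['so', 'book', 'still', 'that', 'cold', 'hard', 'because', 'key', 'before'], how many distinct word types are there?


Listing all tokens and tracking unique types:
  Token 1: 'so' -> NEW (unique so far: 1)
  Token 2: 'book' -> NEW (unique so far: 2)
  Token 3: 'still' -> NEW (unique so far: 3)
  Token 4: 'that' -> NEW (unique so far: 4)
  Token 5: 'cold' -> NEW (unique so far: 5)
  Token 6: 'hard' -> NEW (unique so far: 6)
  Token 7: 'because' -> NEW (unique so far: 7)
  Token 8: 'key' -> NEW (unique so far: 8)
  Token 9: 'before' -> NEW (unique so far: 9)
Unique types: ('because', 'before', 'book', 'cold', 'hard', 'key', 'so', 'still', 'that')
Vocabulary size: 9

9


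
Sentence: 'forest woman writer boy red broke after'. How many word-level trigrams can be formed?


Word trigrams from [7] words:
  Trigram 1: (forest woman writer)
  Trigram 2: (woman writer boy)
  Trigram 3: (writer boy red)
  Trigram 4: (boy red broke)
  Trigram 5: (red broke after)
Total word trigrams: 7 - 2 = 5

5


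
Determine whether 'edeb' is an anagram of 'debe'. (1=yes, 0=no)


Sort characters of 'edeb': 'bdee'
Sort characters of 'debe': 'bdee'
Sorted forms match -> they ARE anagrams
Result: 1

1


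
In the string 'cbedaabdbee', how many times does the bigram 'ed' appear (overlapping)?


Scanning 'cbedaabdbee' for bigram 'ed':
  Position 0: 'cb' -> no
  Position 1: 'be' -> no
  Position 2: 'ed' -> MATCH
  Position 3: 'da' -> no
  Position 4: 'aa' -> no
  Position 5: 'ab' -> no
  Position 6: 'bd' -> no
  Position 7: 'db' -> no
  Position 8: 'be' -> no
  Position 9: 'ee' -> no
Total matches: 1

1


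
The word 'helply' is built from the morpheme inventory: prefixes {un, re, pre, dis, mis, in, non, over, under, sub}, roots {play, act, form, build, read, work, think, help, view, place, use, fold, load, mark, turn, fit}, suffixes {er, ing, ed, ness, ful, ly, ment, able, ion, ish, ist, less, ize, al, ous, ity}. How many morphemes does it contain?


Segmenting 'helply' against the inventory:
  'help' -> root (morpheme 1)
  'ly' -> suffix (morpheme 2)
Total morphemes: 2

2


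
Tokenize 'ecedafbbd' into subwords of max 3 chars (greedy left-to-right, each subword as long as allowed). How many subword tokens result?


'ecedafbbd' has 9 characters.
Chunking with max size 3:
  Chunk 1: 'ece' (positions 0-2)
  Chunk 2: 'daf' (positions 3-5)
  Chunk 3: 'bbd' (positions 6-8)
Total chunks: ceil(9 / 3) = 3

3


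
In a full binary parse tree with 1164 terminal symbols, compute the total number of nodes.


Leaf nodes (terminals): 1164
Internal nodes = n - 1 = 1164 - 1 = 1163
Total = leaves + internal = 1164 + 1163 = 2327

2327


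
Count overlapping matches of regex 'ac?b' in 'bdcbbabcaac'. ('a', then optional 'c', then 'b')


Pattern: ac?b means 'a', then optional 'c', then 'b'.
Scanning 'bdcbbabcaac' position-by-position:
  Pos 0: window 'bdc' -> no
  Pos 1: window 'dcb' -> no
  Pos 2: window 'cbb' -> no
  Pos 3: window 'bba' -> no
  Pos 4: window 'bab' -> no
  Pos 5: window 'abc' -> MATCH
  Pos 6: window 'bca' -> no
  Pos 7: window 'caa' -> no
  Pos 8: window 'aac' -> no
  Pos 9: window 'ac' -> no
  Pos 10: window 'c' -> no
Total matches: 1

1


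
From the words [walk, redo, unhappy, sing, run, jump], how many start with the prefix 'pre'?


Checking each word for prefix 'pre':
  'walk' -> no (count: 0)
  'redo' -> no (count: 0)
  'unhappy' -> no (count: 0)
  'sing' -> no (count: 0)
  'run' -> no (count: 0)
  'jump' -> no (count: 0)
Total with prefix 'pre': 0

0


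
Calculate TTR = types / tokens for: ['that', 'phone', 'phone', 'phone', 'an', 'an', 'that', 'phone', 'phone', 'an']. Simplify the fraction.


Tokens: 10
Unique types: ('an', 'phone', 'that') = 3
TTR = 3/10
Already in lowest terms.

3/10


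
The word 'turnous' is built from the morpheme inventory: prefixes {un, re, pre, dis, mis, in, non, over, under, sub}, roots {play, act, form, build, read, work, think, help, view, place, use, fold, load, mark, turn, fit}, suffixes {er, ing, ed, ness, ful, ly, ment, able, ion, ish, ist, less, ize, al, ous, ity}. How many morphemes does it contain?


Segmenting 'turnous' against the inventory:
  'turn' -> root (morpheme 1)
  'ous' -> suffix (morpheme 2)
Total morphemes: 2

2


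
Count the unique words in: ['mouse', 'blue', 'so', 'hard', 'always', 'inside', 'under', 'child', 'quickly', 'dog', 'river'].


Listing all tokens and tracking unique types:
  Token 1: 'mouse' -> NEW (unique so far: 1)
  Token 2: 'blue' -> NEW (unique so far: 2)
  Token 3: 'so' -> NEW (unique so far: 3)
  Token 4: 'hard' -> NEW (unique so far: 4)
  Token 5: 'always' -> NEW (unique so far: 5)
  Token 6: 'inside' -> NEW (unique so far: 6)
  Token 7: 'under' -> NEW (unique so far: 7)
  Token 8: 'child' -> NEW (unique so far: 8)
  Token 9: 'quickly' -> NEW (unique so far: 9)
  Token 10: 'dog' -> NEW (unique so far: 10)
  Token 11: 'river' -> NEW (unique so far: 11)
Unique types: ('always', 'blue', 'child', 'dog', 'hard', 'inside', 'mouse', 'quickly', 'river', 'so', 'under')
Vocabulary size: 11

11


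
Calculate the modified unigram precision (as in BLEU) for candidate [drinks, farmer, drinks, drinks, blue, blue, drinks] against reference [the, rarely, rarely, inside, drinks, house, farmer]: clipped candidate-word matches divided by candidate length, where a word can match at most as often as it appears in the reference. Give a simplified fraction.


Reference word counts: {'drinks': 1, 'farmer': 1, 'house': 1, 'inside': 1, 'rarely': 2, 'the': 1}
Checking each candidate word (with clipping):
  'drinks' -> in reference (ref count 1, used 1/1) -> match (matches: 1)
  'farmer' -> in reference (ref count 1, used 1/1) -> match (matches: 2)
  'drinks' -> ref count 1 already used up (1/1) -> clipped, no match (matches: 2)
  'drinks' -> ref count 1 already used up (1/1) -> clipped, no match (matches: 2)
  'blue' -> not in reference -> no match (matches: 2)
  'blue' -> not in reference -> no match (matches: 2)
  'drinks' -> ref count 1 already used up (1/1) -> clipped, no match (matches: 2)
Clipped matches: 2, Candidate length: 7
Precision = 2/7

2/7


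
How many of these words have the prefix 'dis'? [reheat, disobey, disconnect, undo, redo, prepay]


Checking each word for prefix 'dis':
  'reheat' -> no (count: 0)
  'disobey' -> YES, starts with 'dis' (count: 1)
  'disconnect' -> YES, starts with 'dis' (count: 2)
  'undo' -> no (count: 2)
  'redo' -> no (count: 2)
  'prepay' -> no (count: 2)
Total with prefix 'dis': 2

2


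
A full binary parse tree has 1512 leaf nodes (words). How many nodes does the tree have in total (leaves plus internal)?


Leaf nodes (terminals): 1512
Internal nodes = n - 1 = 1512 - 1 = 1511
Total = leaves + internal = 1512 + 1511 = 3023

3023


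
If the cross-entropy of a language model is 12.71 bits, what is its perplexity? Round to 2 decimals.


Perplexity formula: PP = 2^H
H = 12.71
PP = 2^12.71
Decompose: 2^12.71 = 2^12 * 2^0.71
2^12 = 4096, 2^0.71 ~ 1.6358041
PP ~ 4096 * 1.6358041 = 6700.2535936
Rounded to 2 decimals: 6700.25

6700.25


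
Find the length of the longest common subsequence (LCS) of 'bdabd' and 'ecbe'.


DP table for LCS of 'bdabd' and 'ecbe':
       e  c  b  e
    0  0  0  0  0
  b 0  0  0  1  1
  d 0  0  0  1  1
  a 0  0  0  1  1
  b 0  0  0  1  1
  d 0  0  0  1  1
LCS: 'b'
LCS length = 1

1


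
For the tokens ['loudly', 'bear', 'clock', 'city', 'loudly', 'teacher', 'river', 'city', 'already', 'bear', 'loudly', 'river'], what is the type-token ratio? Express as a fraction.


Tokens: 12
Unique types: ('already', 'bear', 'city', 'clock', 'loudly', 'river', 'teacher') = 7
TTR = 7/12
Already in lowest terms.

7/12


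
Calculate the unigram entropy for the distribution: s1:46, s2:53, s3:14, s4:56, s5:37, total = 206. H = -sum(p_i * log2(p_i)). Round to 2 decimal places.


Computing entropy H = -sum(p_i * log2(p_i)):
  s1: p = 46/206 = 0.2233, -p*log2(p) = 0.4830
  s2: p = 53/206 = 0.2573, -p*log2(p) = 0.5039
  s3: p = 14/206 = 0.0680, -p*log2(p) = 0.2636
  s4: p = 56/206 = 0.2718, -p*log2(p) = 0.5108
  s5: p = 37/206 = 0.1796, -p*log2(p) = 0.4449
H = sum of terms = 2.2062
Rounded to 2 decimals: 2.21

2.21


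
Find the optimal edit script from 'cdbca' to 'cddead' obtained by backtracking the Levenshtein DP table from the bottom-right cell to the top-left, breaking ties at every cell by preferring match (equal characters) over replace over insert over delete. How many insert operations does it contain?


Edit distance = 3. Backtracking from cell (5, 6) with preference match > replace > insert > delete,
then listing the resulting alignment 'cdbca' -> 'cddead' left to right:
  Step 1: keep 'c'
  Step 2: keep 'd'
  Step 3: replace b->d
  Step 4: replace c->e
  Step 5: keep 'a'
  Step 6: insert 'd' [insertion #1]
Total insertions: 1

1


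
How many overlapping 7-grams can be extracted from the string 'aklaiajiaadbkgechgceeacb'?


String 'aklaiajiaadbkgechgceeacb' has length L = 24.
Number of overlapping n-grams = L - n + 1
Substituting: 24 - 7 + 1 = 18

18


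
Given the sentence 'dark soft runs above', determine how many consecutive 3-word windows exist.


Word trigrams from [4] words:
  Trigram 1: (dark soft runs)
  Trigram 2: (soft runs above)
Total word trigrams: 4 - 2 = 2

2


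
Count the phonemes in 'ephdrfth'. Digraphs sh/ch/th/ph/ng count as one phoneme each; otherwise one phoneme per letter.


Parsing 'ephdrfth' greedily, digraphs first:
  'e' -> vowel phoneme (phonemes so far: 1)
  'ph' -> digraph (1 consonant phoneme) (phonemes so far: 2)
  'd' -> consonant phoneme (phonemes so far: 3)
  'r' -> consonant phoneme (phonemes so far: 4)
  'f' -> consonant phoneme (phonemes so far: 5)
  'th' -> digraph (1 consonant phoneme) (phonemes so far: 6)
Total phonemes: 6

6


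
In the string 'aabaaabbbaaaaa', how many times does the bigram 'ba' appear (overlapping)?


Scanning 'aabaaabbbaaaaa' for bigram 'ba':
  Position 0: 'aa' -> no
  Position 1: 'ab' -> no
  Position 2: 'ba' -> MATCH
  Position 3: 'aa' -> no
  Position 4: 'aa' -> no
  Position 5: 'ab' -> no
  Position 6: 'bb' -> no
  Position 7: 'bb' -> no
  Position 8: 'ba' -> MATCH
  Position 9: 'aa' -> no
  Position 10: 'aa' -> no
  Position 11: 'aa' -> no
  Position 12: 'aa' -> no
Total matches: 2

2


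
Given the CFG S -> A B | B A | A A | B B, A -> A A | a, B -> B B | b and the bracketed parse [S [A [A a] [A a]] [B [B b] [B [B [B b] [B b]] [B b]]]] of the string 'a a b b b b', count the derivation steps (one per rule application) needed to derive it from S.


Every bracketed nonterminal node [X ...] in the tree is produced by exactly one rule application.
Reading the tree off as a leftmost derivation:
  Step 1: S  =>  A B   (applied S -> A B)
  Step 2: A B  =>  A A B   (applied A -> A A)
  Step 3: A A B  =>  a A B   (applied A -> a)
  Step 4: a A B  =>  a a B   (applied A -> a)
  Step 5: a a B  =>  a a B B   (applied B -> B B)
  Step 6: a a B B  =>  a a b B   (applied B -> b)
  Step 7: a a b B  =>  a a b B B   (applied B -> B B)
  Step 8: a a b B B  =>  a a b B B B   (applied B -> B B)
  Step 9: a a b B B B  =>  a a b b B B   (applied B -> b)
  Step 10: a a b b B B  =>  a a b b b B   (applied B -> b)
  Step 11: a a b b b B  =>  a a b b b b   (applied B -> b)
Final yield: a a b b b b
Total rewrite steps: 11

11


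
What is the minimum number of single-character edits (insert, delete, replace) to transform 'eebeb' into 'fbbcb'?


Building DP table for s1='eebeb' (len 5) and s2='fbbcb' (len 5):
       f  b  b  c  b
    0  1  2  3  4  5
  e 1  1  2  3  4  5
  e 2  2  2  3  4  5
  b 3  3  2  2  3  4
  e 4  4  3  3  3  4
  b 5  5  4  3  4  3
Edit distance = dp[5][5] = 3

3


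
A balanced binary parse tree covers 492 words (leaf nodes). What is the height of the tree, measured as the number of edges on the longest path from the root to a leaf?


In a balanced binary tree with n leaves the deepest leaf is ceil(log2(n)) edges below the root.
log2(492) = 8.9425
ceil(8.9425) = 9
height (edges) = 9

9


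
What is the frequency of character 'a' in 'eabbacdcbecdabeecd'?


Scanning 'eabbacdcbecdabeecd' for 'a':
  Position 1: 'a' -> MATCH (count: 1)
  Position 4: 'a' -> MATCH (count: 2)
  Position 12: 'a' -> MATCH (count: 3)
Total occurrences of 'a': 3

3


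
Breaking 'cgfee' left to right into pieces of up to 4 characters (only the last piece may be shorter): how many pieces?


'cgfee' has 5 characters.
Chunking with max size 4:
  Chunk 1: 'cgfe' (positions 0-3)
  Chunk 2: 'e' (positions 4-4)
Total chunks: ceil(5 / 4) = 2

2


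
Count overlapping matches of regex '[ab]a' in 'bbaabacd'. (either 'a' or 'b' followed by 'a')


Pattern: [ab]a means either 'a' or 'b' followed by 'a'.
Scanning 'bbaabacd' position-by-position:
  Pos 0: window 'bb' -> no
  Pos 1: window 'ba' -> MATCH
  Pos 2: window 'aa' -> MATCH
  Pos 3: window 'ab' -> no
  Pos 4: window 'ba' -> MATCH
  Pos 5: window 'ac' -> no
  Pos 6: window 'cd' -> no
  Pos 7: window 'd' -> no
Total matches: 3

3
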